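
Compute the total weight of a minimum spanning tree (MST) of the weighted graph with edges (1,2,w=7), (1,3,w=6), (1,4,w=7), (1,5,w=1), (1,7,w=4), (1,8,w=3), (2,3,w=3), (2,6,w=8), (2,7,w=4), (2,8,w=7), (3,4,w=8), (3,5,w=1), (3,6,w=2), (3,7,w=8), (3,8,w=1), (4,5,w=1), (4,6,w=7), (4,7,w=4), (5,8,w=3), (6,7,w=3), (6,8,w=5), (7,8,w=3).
12 (MST edges: (1,5,w=1), (2,3,w=3), (3,5,w=1), (3,6,w=2), (3,8,w=1), (4,5,w=1), (6,7,w=3); sum of weights 1 + 3 + 1 + 2 + 1 + 1 + 3 = 12)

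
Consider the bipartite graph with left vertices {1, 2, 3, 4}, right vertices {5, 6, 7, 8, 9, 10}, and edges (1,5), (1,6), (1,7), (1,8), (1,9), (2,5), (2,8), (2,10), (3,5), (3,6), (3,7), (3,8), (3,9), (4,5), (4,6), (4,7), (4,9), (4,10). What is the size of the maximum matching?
4 (matching: (1,9), (2,10), (3,8), (4,7); upper bound min(|L|,|R|) = min(4,6) = 4)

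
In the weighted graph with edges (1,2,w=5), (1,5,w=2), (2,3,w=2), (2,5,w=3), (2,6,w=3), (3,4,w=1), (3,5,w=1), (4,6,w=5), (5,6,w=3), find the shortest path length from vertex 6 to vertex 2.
3 (path: 6 -> 2; weights 3 = 3)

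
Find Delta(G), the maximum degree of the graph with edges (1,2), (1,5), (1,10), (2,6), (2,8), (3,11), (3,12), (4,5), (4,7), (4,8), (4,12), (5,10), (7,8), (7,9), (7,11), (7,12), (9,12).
5 (attained at vertex 7)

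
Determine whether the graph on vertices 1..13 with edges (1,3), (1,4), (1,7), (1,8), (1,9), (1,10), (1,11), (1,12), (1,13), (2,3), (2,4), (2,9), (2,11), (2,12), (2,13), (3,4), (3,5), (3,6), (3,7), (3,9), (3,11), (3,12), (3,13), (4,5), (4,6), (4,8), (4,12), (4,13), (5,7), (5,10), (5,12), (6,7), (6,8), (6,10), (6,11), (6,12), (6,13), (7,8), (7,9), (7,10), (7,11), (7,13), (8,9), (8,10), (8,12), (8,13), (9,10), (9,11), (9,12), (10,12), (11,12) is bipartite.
No (odd cycle of length 3: 13 -> 1 -> 8 -> 13)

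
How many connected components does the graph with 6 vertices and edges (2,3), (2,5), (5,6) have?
3 (components: {1}, {2, 3, 5, 6}, {4})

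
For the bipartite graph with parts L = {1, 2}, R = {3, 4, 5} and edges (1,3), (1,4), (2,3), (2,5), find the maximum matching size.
2 (matching: (1,4), (2,5); upper bound min(|L|,|R|) = min(2,3) = 2)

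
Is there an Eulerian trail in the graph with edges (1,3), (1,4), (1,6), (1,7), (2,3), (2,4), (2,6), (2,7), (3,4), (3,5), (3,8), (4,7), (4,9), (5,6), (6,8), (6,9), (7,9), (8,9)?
No (4 vertices have odd degree: {3, 4, 6, 8}; Eulerian path requires 0 or 2)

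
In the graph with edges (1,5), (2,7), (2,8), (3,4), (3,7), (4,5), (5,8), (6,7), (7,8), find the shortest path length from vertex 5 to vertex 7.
2 (path: 5 -> 8 -> 7, 2 edges)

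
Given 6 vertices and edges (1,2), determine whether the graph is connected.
No, it has 5 components: {1, 2}, {3}, {4}, {5}, {6}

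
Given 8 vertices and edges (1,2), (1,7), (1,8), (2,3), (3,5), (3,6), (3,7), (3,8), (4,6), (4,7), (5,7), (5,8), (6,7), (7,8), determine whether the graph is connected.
Yes (BFS from 1 visits [1, 2, 7, 8, 3, 4, 5, 6] — all 8 vertices reached)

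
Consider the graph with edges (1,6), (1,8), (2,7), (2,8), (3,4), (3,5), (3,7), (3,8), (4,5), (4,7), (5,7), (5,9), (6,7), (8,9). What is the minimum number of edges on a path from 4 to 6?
2 (path: 4 -> 7 -> 6, 2 edges)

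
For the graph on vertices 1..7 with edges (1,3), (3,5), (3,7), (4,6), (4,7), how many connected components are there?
2 (components: {1, 3, 4, 5, 6, 7}, {2})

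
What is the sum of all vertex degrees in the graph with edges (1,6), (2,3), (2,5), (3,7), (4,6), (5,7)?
12 (handshake: sum of degrees = 2|E| = 2 x 6 = 12)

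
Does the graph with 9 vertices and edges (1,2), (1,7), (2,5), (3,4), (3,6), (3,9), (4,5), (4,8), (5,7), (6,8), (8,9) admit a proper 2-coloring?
Yes. Partition: {1, 3, 5, 8}, {2, 4, 6, 7, 9}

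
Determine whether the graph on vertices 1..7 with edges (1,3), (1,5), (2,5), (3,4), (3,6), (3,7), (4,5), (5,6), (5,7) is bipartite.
Yes. Partition: {1, 2, 4, 6, 7}, {3, 5}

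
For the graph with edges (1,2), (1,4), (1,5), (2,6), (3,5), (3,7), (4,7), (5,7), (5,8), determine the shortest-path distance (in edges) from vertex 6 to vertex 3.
4 (path: 6 -> 2 -> 1 -> 5 -> 3, 4 edges)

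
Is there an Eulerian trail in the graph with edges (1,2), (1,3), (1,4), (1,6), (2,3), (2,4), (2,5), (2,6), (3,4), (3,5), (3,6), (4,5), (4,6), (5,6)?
No (4 vertices have odd degree: {2, 3, 4, 6}; Eulerian path requires 0 or 2)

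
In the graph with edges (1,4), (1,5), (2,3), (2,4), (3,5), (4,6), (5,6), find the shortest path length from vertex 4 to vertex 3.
2 (path: 4 -> 2 -> 3, 2 edges)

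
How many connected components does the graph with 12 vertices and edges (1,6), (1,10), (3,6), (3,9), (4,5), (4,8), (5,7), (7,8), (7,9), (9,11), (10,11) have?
3 (components: {1, 3, 4, 5, 6, 7, 8, 9, 10, 11}, {2}, {12})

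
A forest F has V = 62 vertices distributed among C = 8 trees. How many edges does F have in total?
54 (Each of the 8 component trees on V_i vertices has V_i - 1 edges; summing gives V - C = 62 - 8 = 54)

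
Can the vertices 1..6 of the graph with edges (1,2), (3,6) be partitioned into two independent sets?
Yes. Partition: {1, 3, 4, 5}, {2, 6}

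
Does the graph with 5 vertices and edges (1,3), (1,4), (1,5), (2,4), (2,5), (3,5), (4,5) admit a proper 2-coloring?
No (odd cycle of length 3: 5 -> 1 -> 3 -> 5)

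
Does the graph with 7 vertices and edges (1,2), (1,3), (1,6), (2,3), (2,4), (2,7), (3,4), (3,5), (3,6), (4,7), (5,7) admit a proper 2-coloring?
No (odd cycle of length 3: 2 -> 1 -> 3 -> 2)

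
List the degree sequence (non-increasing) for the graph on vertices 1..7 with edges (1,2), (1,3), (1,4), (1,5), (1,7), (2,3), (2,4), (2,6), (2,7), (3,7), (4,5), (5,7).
[5, 5, 4, 3, 3, 3, 1] (degrees: deg(1)=5, deg(2)=5, deg(3)=3, deg(4)=3, deg(5)=3, deg(6)=1, deg(7)=4)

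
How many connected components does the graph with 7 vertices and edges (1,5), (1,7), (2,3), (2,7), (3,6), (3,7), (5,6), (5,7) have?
2 (components: {1, 2, 3, 5, 6, 7}, {4})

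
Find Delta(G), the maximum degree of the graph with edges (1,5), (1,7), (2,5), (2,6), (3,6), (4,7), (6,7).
3 (attained at vertices 6, 7)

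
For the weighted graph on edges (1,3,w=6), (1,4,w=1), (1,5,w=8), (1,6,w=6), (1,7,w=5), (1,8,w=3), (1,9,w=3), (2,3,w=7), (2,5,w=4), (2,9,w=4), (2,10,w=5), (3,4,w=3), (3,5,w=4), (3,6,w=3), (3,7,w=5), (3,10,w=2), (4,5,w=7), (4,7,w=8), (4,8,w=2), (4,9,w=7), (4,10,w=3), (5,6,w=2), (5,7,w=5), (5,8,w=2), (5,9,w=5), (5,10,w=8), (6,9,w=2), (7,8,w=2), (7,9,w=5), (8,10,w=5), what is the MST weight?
20 (MST edges: (1,4,w=1), (2,9,w=4), (3,4,w=3), (3,10,w=2), (4,8,w=2), (5,6,w=2), (5,8,w=2), (6,9,w=2), (7,8,w=2); sum of weights 1 + 4 + 3 + 2 + 2 + 2 + 2 + 2 + 2 = 20)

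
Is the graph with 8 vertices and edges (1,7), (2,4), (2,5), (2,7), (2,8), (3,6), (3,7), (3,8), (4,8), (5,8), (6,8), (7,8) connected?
Yes (BFS from 1 visits [1, 7, 2, 3, 8, 4, 5, 6] — all 8 vertices reached)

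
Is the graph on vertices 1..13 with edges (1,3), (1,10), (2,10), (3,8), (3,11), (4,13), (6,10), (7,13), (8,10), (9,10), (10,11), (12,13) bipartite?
Yes. Partition: {1, 2, 4, 5, 6, 7, 8, 9, 11, 12}, {3, 10, 13}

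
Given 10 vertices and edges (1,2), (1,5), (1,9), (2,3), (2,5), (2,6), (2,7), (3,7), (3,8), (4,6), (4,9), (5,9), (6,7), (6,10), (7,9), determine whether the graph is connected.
Yes (BFS from 1 visits [1, 2, 5, 9, 3, 6, 7, 4, 8, 10] — all 10 vertices reached)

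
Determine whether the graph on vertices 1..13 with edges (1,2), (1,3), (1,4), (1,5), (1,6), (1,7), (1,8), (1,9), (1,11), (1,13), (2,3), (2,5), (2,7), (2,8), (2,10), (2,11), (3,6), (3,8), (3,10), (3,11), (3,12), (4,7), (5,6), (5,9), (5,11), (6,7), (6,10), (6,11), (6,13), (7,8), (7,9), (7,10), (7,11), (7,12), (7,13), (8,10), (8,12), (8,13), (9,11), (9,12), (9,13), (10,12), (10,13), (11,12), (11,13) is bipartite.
No (odd cycle of length 3: 11 -> 1 -> 5 -> 11)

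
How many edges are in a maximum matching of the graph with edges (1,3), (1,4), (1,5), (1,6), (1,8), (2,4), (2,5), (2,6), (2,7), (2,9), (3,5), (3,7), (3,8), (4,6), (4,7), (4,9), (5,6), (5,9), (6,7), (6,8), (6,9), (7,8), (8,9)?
4 (matching: (1,4), (2,6), (5,9), (7,8); upper bound floor(n/2) = floor(9/2) = 4)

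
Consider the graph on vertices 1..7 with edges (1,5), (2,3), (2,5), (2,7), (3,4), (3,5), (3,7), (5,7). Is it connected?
No, it has 2 components: {1, 2, 3, 4, 5, 7}, {6}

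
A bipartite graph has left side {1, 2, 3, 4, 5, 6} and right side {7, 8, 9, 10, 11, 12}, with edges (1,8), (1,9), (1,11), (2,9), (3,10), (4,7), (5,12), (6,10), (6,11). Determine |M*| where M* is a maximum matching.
6 (matching: (1,8), (2,9), (3,10), (4,7), (5,12), (6,11); upper bound min(|L|,|R|) = min(6,6) = 6)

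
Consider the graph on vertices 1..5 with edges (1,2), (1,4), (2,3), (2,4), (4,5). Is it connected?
Yes (BFS from 1 visits [1, 2, 4, 3, 5] — all 5 vertices reached)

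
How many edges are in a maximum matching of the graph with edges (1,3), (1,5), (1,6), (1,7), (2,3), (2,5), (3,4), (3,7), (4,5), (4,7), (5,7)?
3 (matching: (1,6), (3,4), (5,7); upper bound floor(n/2) = floor(7/2) = 3)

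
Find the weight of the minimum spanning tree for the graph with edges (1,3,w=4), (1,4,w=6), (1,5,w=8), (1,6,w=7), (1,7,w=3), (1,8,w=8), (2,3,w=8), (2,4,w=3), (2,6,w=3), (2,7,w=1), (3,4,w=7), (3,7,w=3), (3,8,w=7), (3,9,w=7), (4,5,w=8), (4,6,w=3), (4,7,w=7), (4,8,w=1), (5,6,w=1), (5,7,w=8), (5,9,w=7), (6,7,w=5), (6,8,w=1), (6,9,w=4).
17 (MST edges: (1,7,w=3), (2,6,w=3), (2,7,w=1), (3,7,w=3), (4,8,w=1), (5,6,w=1), (6,8,w=1), (6,9,w=4); sum of weights 3 + 3 + 1 + 3 + 1 + 1 + 1 + 4 = 17)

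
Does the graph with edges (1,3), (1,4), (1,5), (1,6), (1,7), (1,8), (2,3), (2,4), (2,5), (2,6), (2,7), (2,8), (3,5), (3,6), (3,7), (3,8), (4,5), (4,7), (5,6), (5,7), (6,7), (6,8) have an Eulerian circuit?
Yes (the graph is connected and all 8 vertices have even degree)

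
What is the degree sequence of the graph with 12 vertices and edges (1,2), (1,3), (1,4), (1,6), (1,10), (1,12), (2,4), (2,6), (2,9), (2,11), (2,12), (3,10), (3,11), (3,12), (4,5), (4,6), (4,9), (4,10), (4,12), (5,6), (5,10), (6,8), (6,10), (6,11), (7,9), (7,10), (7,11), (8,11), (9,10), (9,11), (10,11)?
[8, 7, 7, 7, 6, 6, 5, 4, 4, 3, 3, 2] (degrees: deg(1)=6, deg(2)=6, deg(3)=4, deg(4)=7, deg(5)=3, deg(6)=7, deg(7)=3, deg(8)=2, deg(9)=5, deg(10)=8, deg(11)=7, deg(12)=4)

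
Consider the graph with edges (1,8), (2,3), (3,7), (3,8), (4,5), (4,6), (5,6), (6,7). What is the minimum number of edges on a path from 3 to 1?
2 (path: 3 -> 8 -> 1, 2 edges)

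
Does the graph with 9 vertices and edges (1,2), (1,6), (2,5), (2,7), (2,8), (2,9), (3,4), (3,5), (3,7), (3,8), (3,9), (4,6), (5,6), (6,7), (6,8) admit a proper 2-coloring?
Yes. Partition: {1, 4, 5, 7, 8, 9}, {2, 3, 6}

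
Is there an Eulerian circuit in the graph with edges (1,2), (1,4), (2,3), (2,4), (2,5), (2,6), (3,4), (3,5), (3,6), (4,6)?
No (2 vertices have odd degree: {2, 6}; Eulerian circuit requires 0)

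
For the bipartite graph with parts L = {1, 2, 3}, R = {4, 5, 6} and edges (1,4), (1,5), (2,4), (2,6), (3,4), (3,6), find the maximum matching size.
3 (matching: (1,5), (2,6), (3,4); upper bound min(|L|,|R|) = min(3,3) = 3)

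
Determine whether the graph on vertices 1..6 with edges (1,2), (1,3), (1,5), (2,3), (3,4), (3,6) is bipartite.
No (odd cycle of length 3: 3 -> 1 -> 2 -> 3)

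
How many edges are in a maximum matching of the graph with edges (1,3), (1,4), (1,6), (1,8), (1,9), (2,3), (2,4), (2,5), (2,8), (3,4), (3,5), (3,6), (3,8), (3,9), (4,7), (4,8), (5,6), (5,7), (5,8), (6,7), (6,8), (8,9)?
4 (matching: (1,4), (2,5), (6,7), (8,9); upper bound floor(n/2) = floor(9/2) = 4)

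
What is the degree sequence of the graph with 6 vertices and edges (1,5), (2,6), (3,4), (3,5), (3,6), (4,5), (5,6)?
[4, 3, 3, 2, 1, 1] (degrees: deg(1)=1, deg(2)=1, deg(3)=3, deg(4)=2, deg(5)=4, deg(6)=3)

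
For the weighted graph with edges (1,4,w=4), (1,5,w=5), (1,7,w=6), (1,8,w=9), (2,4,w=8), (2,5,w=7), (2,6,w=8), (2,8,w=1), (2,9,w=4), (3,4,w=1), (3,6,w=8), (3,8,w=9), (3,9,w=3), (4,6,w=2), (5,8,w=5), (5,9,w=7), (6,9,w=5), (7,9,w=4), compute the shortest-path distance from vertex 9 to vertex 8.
5 (path: 9 -> 2 -> 8; weights 4 + 1 = 5)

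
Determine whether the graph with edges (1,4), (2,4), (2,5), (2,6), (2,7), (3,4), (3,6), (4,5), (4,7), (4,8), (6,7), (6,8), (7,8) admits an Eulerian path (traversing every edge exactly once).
Yes (the graph is connected and exactly 2 vertices have odd degree: {1, 8}; any Eulerian path must start and end at those)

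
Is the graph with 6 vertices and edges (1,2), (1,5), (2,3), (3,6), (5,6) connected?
No, it has 2 components: {1, 2, 3, 5, 6}, {4}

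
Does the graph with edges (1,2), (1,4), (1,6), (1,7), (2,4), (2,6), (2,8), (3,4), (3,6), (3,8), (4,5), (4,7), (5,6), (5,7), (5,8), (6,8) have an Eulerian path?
No (4 vertices have odd degree: {3, 4, 6, 7}; Eulerian path requires 0 or 2)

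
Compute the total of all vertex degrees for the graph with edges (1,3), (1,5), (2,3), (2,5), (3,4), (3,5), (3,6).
14 (handshake: sum of degrees = 2|E| = 2 x 7 = 14)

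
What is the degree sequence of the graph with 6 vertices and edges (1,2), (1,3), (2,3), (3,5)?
[3, 2, 2, 1, 0, 0] (degrees: deg(1)=2, deg(2)=2, deg(3)=3, deg(4)=0, deg(5)=1, deg(6)=0)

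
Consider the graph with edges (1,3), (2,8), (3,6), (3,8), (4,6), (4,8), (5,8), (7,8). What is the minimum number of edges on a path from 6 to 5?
3 (path: 6 -> 3 -> 8 -> 5, 3 edges)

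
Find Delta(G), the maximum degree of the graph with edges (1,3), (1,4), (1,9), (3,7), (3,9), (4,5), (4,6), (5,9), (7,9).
4 (attained at vertex 9)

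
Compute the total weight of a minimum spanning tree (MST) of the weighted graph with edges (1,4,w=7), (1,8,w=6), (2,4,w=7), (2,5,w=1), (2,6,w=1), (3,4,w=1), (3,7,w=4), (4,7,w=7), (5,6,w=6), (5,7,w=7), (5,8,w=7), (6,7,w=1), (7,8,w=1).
15 (MST edges: (1,8,w=6), (2,5,w=1), (2,6,w=1), (3,4,w=1), (3,7,w=4), (6,7,w=1), (7,8,w=1); sum of weights 6 + 1 + 1 + 1 + 4 + 1 + 1 = 15)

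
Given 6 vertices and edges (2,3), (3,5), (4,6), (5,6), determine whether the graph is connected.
No, it has 2 components: {1}, {2, 3, 4, 5, 6}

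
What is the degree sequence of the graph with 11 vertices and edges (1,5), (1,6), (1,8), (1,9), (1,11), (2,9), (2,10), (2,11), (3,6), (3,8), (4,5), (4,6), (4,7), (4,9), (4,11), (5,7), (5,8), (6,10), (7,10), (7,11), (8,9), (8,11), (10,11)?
[6, 5, 5, 5, 4, 4, 4, 4, 4, 3, 2] (degrees: deg(1)=5, deg(2)=3, deg(3)=2, deg(4)=5, deg(5)=4, deg(6)=4, deg(7)=4, deg(8)=5, deg(9)=4, deg(10)=4, deg(11)=6)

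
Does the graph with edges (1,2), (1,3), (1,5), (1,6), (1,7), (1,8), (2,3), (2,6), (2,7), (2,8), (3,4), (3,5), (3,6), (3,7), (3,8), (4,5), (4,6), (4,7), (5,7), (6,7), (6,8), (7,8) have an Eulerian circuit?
No (4 vertices have odd degree: {2, 3, 7, 8}; Eulerian circuit requires 0)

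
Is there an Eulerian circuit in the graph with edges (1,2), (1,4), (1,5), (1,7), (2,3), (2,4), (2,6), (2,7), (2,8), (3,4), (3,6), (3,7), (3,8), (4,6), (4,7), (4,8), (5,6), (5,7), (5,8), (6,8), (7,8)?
No (2 vertices have odd degree: {3, 6}; Eulerian circuit requires 0)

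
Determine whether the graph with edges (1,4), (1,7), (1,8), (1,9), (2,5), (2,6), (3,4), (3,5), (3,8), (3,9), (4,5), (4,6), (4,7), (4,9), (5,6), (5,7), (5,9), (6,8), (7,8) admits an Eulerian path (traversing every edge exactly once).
Yes — and in fact it has an Eulerian circuit (the graph is connected and all 9 vertices have even degree)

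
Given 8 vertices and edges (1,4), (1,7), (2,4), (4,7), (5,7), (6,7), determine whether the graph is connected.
No, it has 3 components: {1, 2, 4, 5, 6, 7}, {3}, {8}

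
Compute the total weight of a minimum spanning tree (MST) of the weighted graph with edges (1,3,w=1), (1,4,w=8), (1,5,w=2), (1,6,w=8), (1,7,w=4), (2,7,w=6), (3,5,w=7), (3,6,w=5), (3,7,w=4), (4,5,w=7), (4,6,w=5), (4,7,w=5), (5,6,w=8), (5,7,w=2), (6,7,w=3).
19 (MST edges: (1,3,w=1), (1,5,w=2), (2,7,w=6), (4,6,w=5), (5,7,w=2), (6,7,w=3); sum of weights 1 + 2 + 6 + 5 + 2 + 3 = 19)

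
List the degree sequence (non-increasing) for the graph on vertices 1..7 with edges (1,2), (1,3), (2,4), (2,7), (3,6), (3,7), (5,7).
[3, 3, 3, 2, 1, 1, 1] (degrees: deg(1)=2, deg(2)=3, deg(3)=3, deg(4)=1, deg(5)=1, deg(6)=1, deg(7)=3)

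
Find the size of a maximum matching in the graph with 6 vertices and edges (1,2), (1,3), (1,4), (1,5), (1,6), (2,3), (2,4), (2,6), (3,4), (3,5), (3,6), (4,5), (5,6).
3 (matching: (1,6), (2,3), (4,5); upper bound floor(n/2) = floor(6/2) = 3)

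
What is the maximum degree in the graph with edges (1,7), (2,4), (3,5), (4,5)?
2 (attained at vertices 4, 5)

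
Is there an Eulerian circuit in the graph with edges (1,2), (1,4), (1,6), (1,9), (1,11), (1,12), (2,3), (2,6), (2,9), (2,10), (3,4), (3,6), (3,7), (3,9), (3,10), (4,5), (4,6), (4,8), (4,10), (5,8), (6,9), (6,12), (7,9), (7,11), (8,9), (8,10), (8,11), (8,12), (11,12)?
No (2 vertices have odd degree: {2, 7}; Eulerian circuit requires 0)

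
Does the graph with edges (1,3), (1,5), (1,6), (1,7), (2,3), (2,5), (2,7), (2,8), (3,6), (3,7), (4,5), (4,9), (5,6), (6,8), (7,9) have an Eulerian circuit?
Yes (the graph is connected and all 9 vertices have even degree)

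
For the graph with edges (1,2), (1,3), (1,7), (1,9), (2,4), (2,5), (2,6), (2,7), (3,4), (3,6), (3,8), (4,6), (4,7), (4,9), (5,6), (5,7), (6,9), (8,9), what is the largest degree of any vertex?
5 (attained at vertices 2, 4, 6)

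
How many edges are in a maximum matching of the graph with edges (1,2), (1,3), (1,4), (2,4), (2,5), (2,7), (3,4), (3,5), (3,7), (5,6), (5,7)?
3 (matching: (1,4), (3,7), (5,6); upper bound floor(n/2) = floor(7/2) = 3)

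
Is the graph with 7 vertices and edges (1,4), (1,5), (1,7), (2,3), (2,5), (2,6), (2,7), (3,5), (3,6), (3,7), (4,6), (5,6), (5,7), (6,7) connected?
Yes (BFS from 1 visits [1, 4, 5, 7, 6, 2, 3] — all 7 vertices reached)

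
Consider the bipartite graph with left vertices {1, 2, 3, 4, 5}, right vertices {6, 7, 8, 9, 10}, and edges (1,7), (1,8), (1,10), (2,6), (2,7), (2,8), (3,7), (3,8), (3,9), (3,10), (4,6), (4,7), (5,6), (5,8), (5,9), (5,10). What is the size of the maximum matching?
5 (matching: (1,10), (2,8), (3,9), (4,7), (5,6); upper bound min(|L|,|R|) = min(5,5) = 5)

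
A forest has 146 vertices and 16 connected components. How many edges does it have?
130 (Each of the 16 component trees on V_i vertices has V_i - 1 edges; summing gives V - C = 146 - 16 = 130)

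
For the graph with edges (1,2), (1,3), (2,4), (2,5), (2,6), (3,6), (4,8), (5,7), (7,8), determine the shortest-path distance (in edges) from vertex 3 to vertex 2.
2 (path: 3 -> 6 -> 2, 2 edges)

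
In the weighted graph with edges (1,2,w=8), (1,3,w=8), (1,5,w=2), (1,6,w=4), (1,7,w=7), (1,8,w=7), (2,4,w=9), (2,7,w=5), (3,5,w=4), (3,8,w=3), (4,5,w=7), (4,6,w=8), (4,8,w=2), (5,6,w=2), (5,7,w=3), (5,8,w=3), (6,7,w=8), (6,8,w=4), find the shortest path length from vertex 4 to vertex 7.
8 (path: 4 -> 8 -> 5 -> 7; weights 2 + 3 + 3 = 8)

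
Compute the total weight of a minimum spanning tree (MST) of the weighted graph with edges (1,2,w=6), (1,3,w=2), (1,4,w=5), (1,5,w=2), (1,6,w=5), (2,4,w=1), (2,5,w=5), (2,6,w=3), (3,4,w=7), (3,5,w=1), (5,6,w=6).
12 (MST edges: (1,3,w=2), (1,4,w=5), (2,4,w=1), (2,6,w=3), (3,5,w=1); sum of weights 2 + 5 + 1 + 3 + 1 = 12)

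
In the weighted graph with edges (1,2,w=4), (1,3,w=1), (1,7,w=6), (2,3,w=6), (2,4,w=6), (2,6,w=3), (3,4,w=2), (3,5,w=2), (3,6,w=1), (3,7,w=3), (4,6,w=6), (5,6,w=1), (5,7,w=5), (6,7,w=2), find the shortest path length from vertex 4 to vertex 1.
3 (path: 4 -> 3 -> 1; weights 2 + 1 = 3)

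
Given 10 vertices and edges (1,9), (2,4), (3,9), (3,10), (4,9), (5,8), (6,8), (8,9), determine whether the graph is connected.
No, it has 2 components: {1, 2, 3, 4, 5, 6, 8, 9, 10}, {7}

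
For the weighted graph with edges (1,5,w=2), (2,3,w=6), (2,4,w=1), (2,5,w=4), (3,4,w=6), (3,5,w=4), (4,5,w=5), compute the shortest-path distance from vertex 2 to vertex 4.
1 (path: 2 -> 4; weights 1 = 1)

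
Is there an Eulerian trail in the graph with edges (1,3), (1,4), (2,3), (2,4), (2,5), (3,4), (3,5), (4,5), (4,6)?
No (4 vertices have odd degree: {2, 4, 5, 6}; Eulerian path requires 0 or 2)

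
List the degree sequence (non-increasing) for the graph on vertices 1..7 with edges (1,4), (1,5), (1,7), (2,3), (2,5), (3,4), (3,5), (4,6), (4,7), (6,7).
[4, 3, 3, 3, 3, 2, 2] (degrees: deg(1)=3, deg(2)=2, deg(3)=3, deg(4)=4, deg(5)=3, deg(6)=2, deg(7)=3)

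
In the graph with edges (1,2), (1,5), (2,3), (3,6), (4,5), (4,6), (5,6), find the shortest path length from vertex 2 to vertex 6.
2 (path: 2 -> 3 -> 6, 2 edges)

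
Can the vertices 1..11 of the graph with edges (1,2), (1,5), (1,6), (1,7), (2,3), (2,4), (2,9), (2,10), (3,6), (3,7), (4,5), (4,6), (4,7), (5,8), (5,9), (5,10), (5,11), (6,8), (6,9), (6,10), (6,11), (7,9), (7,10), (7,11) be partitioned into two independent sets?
Yes. Partition: {1, 3, 4, 8, 9, 10, 11}, {2, 5, 6, 7}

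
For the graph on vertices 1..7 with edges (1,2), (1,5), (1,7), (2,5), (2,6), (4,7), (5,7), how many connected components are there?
2 (components: {1, 2, 4, 5, 6, 7}, {3})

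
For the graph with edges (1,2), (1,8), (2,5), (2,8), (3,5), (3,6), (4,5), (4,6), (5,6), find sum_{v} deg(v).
18 (handshake: sum of degrees = 2|E| = 2 x 9 = 18)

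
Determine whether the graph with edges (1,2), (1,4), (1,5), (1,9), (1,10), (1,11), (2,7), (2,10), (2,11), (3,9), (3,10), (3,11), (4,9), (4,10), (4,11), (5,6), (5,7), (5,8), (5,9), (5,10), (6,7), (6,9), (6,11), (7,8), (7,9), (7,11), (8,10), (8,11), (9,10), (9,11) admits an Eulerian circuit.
No (2 vertices have odd degree: {3, 10}; Eulerian circuit requires 0)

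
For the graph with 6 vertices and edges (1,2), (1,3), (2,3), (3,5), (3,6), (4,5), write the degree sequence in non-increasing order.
[4, 2, 2, 2, 1, 1] (degrees: deg(1)=2, deg(2)=2, deg(3)=4, deg(4)=1, deg(5)=2, deg(6)=1)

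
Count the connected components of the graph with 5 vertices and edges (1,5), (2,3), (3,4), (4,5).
1 (components: {1, 2, 3, 4, 5})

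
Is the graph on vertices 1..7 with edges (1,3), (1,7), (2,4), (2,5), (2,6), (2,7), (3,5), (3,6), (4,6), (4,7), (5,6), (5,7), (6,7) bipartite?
No (odd cycle of length 5: 6 -> 3 -> 1 -> 7 -> 2 -> 6)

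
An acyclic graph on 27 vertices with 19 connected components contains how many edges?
8 (Each of the 19 component trees on V_i vertices has V_i - 1 edges; summing gives V - C = 27 - 19 = 8)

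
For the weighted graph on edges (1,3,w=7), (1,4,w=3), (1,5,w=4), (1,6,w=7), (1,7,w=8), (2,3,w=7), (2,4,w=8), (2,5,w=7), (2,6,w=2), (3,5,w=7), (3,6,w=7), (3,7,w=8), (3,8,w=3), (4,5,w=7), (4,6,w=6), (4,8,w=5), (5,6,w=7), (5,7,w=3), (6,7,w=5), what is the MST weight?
25 (MST edges: (1,4,w=3), (1,5,w=4), (2,6,w=2), (3,8,w=3), (4,8,w=5), (5,7,w=3), (6,7,w=5); sum of weights 3 + 4 + 2 + 3 + 5 + 3 + 5 = 25)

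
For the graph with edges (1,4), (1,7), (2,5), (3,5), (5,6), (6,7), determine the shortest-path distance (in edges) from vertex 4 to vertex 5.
4 (path: 4 -> 1 -> 7 -> 6 -> 5, 4 edges)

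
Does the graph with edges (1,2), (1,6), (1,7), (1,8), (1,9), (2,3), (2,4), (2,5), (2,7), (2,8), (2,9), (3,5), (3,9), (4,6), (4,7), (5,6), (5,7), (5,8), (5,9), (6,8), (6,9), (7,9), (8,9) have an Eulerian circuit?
No (8 vertices have odd degree: {1, 2, 3, 4, 6, 7, 8, 9}; Eulerian circuit requires 0)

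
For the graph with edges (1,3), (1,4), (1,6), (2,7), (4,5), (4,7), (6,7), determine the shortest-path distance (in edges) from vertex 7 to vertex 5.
2 (path: 7 -> 4 -> 5, 2 edges)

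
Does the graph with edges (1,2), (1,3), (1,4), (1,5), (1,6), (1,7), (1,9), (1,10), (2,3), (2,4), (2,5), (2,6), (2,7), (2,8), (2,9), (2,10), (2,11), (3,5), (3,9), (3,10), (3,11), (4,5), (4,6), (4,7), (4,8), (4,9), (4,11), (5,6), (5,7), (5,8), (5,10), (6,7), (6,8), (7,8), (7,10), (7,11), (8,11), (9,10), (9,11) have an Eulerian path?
Yes — and in fact it has an Eulerian circuit (the graph is connected and all 11 vertices have even degree)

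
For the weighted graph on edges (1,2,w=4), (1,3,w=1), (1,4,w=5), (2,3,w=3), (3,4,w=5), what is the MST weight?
9 (MST edges: (1,3,w=1), (1,4,w=5), (2,3,w=3); sum of weights 1 + 5 + 3 = 9)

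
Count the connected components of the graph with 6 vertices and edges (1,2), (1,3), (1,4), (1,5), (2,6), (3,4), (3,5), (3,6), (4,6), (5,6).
1 (components: {1, 2, 3, 4, 5, 6})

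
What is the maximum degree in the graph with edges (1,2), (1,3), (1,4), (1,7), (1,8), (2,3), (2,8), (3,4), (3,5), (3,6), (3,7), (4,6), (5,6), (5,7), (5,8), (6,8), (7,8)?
6 (attained at vertex 3)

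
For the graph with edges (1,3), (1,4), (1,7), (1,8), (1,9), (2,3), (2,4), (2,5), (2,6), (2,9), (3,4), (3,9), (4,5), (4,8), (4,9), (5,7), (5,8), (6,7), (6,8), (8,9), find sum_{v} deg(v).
40 (handshake: sum of degrees = 2|E| = 2 x 20 = 40)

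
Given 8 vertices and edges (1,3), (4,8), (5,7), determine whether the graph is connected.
No, it has 5 components: {1, 3}, {2}, {4, 8}, {5, 7}, {6}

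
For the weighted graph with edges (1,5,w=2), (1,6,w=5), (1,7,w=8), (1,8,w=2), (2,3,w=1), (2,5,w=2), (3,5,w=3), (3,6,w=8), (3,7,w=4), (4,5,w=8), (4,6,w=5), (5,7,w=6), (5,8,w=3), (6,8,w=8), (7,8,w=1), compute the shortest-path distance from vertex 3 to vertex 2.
1 (path: 3 -> 2; weights 1 = 1)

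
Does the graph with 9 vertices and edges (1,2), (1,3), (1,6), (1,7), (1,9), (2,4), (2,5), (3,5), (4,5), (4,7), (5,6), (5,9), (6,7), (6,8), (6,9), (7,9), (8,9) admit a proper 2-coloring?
No (odd cycle of length 3: 9 -> 1 -> 7 -> 9)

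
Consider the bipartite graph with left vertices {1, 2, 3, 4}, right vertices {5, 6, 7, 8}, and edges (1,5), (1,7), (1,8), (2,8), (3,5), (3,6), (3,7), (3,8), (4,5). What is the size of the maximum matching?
4 (matching: (1,7), (2,8), (3,6), (4,5); upper bound min(|L|,|R|) = min(4,4) = 4)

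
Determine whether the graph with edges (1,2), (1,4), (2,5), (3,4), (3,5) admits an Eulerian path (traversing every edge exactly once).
Yes — and in fact it has an Eulerian circuit (the graph is connected and all 5 vertices have even degree)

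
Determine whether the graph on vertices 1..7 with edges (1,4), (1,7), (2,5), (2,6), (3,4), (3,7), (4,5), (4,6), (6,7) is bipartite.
Yes. Partition: {1, 3, 5, 6}, {2, 4, 7}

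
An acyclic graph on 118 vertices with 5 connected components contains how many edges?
113 (Each of the 5 component trees on V_i vertices has V_i - 1 edges; summing gives V - C = 118 - 5 = 113)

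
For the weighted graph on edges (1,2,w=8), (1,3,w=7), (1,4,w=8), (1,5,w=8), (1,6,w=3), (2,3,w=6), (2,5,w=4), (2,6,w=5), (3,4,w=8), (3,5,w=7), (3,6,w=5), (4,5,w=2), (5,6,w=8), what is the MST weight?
19 (MST edges: (1,6,w=3), (2,5,w=4), (2,6,w=5), (3,6,w=5), (4,5,w=2); sum of weights 3 + 4 + 5 + 5 + 2 = 19)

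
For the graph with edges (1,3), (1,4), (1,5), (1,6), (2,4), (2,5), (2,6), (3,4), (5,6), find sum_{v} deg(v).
18 (handshake: sum of degrees = 2|E| = 2 x 9 = 18)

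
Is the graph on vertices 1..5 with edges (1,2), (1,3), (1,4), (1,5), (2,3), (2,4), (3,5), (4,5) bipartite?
No (odd cycle of length 3: 2 -> 1 -> 4 -> 2)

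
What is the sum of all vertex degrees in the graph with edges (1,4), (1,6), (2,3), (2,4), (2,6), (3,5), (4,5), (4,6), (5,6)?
18 (handshake: sum of degrees = 2|E| = 2 x 9 = 18)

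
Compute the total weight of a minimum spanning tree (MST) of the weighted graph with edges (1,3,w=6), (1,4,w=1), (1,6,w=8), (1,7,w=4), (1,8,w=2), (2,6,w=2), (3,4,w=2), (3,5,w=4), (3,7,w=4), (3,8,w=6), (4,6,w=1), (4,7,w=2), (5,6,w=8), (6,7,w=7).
14 (MST edges: (1,4,w=1), (1,8,w=2), (2,6,w=2), (3,4,w=2), (3,5,w=4), (4,6,w=1), (4,7,w=2); sum of weights 1 + 2 + 2 + 2 + 4 + 1 + 2 = 14)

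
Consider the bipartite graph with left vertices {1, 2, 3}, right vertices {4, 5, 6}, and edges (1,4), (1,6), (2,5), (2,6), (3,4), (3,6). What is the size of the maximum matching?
3 (matching: (1,6), (2,5), (3,4); upper bound min(|L|,|R|) = min(3,3) = 3)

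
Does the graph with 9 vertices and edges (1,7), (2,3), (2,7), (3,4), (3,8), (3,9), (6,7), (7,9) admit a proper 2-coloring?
Yes. Partition: {1, 2, 4, 5, 6, 8, 9}, {3, 7}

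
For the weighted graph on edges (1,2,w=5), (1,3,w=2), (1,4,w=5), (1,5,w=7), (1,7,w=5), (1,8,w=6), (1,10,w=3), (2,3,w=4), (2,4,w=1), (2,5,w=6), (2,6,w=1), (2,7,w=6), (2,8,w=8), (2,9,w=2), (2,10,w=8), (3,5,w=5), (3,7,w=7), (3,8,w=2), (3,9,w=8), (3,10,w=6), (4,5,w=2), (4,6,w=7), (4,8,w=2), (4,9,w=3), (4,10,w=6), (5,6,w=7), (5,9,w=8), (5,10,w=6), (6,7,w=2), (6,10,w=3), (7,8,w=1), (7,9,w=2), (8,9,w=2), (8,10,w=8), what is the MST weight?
16 (MST edges: (1,3,w=2), (1,10,w=3), (2,4,w=1), (2,6,w=1), (2,9,w=2), (3,8,w=2), (4,5,w=2), (4,8,w=2), (7,8,w=1); sum of weights 2 + 3 + 1 + 1 + 2 + 2 + 2 + 2 + 1 = 16)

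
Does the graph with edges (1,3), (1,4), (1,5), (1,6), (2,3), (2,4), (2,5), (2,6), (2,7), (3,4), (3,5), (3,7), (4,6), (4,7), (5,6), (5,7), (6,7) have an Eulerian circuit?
No (6 vertices have odd degree: {2, 3, 4, 5, 6, 7}; Eulerian circuit requires 0)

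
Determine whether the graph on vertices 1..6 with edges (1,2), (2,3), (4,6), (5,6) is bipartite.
Yes. Partition: {1, 3, 4, 5}, {2, 6}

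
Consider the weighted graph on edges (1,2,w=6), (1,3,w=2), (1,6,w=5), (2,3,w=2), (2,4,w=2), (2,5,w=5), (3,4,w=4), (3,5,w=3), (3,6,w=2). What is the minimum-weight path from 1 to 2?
4 (path: 1 -> 3 -> 2; weights 2 + 2 = 4)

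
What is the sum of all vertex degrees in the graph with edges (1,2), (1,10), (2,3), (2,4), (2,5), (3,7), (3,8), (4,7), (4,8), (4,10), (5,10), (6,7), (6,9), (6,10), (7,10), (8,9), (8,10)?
34 (handshake: sum of degrees = 2|E| = 2 x 17 = 34)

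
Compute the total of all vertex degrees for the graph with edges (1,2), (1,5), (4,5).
6 (handshake: sum of degrees = 2|E| = 2 x 3 = 6)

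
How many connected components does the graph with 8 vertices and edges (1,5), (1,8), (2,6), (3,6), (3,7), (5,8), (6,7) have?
3 (components: {1, 5, 8}, {2, 3, 6, 7}, {4})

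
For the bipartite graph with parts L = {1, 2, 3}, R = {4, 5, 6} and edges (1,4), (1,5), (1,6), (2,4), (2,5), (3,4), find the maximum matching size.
3 (matching: (1,6), (2,5), (3,4); upper bound min(|L|,|R|) = min(3,3) = 3)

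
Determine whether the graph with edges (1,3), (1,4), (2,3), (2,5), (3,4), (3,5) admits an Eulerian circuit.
Yes (the graph is connected and all 5 vertices have even degree)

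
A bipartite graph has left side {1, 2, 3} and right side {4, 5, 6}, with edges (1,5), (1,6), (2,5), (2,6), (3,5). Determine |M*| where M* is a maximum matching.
2 (matching: (1,6), (2,5); upper bound min(|L|,|R|) = min(3,3) = 3)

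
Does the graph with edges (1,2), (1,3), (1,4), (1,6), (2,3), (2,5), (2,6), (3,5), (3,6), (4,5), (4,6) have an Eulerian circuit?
No (2 vertices have odd degree: {4, 5}; Eulerian circuit requires 0)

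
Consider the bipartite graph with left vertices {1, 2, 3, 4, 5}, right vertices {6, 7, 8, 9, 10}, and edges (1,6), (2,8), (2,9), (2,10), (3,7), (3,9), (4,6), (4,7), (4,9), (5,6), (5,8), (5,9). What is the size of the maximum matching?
5 (matching: (1,6), (2,10), (3,9), (4,7), (5,8); upper bound min(|L|,|R|) = min(5,5) = 5)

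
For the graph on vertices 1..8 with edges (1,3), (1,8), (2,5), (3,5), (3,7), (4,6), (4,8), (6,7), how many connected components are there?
1 (components: {1, 2, 3, 4, 5, 6, 7, 8})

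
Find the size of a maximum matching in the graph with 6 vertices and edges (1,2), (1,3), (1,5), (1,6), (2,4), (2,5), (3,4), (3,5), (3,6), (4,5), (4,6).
3 (matching: (1,3), (2,5), (4,6); upper bound floor(n/2) = floor(6/2) = 3)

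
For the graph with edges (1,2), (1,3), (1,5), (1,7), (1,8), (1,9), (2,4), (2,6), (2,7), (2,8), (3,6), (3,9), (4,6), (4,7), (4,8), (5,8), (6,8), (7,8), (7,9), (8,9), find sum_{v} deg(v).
40 (handshake: sum of degrees = 2|E| = 2 x 20 = 40)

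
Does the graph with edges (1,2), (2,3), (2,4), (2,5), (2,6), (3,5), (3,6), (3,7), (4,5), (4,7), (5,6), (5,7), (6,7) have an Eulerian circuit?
No (4 vertices have odd degree: {1, 2, 4, 5}; Eulerian circuit requires 0)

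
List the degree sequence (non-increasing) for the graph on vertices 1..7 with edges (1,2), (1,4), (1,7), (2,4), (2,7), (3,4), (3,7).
[3, 3, 3, 3, 2, 0, 0] (degrees: deg(1)=3, deg(2)=3, deg(3)=2, deg(4)=3, deg(5)=0, deg(6)=0, deg(7)=3)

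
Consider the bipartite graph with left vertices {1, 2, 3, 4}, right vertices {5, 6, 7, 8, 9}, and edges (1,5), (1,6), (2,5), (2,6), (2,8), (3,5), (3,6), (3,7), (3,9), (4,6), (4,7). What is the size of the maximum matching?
4 (matching: (1,6), (2,8), (3,9), (4,7); upper bound min(|L|,|R|) = min(4,5) = 4)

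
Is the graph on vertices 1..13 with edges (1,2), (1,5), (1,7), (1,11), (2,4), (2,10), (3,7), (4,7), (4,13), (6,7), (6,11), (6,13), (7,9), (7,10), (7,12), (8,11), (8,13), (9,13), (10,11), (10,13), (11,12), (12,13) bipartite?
Yes. Partition: {1, 3, 4, 6, 8, 9, 10, 12}, {2, 5, 7, 11, 13}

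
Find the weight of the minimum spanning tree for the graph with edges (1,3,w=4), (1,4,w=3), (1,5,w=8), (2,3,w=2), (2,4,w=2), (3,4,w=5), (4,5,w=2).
9 (MST edges: (1,4,w=3), (2,3,w=2), (2,4,w=2), (4,5,w=2); sum of weights 3 + 2 + 2 + 2 = 9)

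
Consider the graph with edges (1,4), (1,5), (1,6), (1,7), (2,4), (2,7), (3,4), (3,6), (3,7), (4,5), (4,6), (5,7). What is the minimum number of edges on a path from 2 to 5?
2 (path: 2 -> 4 -> 5, 2 edges)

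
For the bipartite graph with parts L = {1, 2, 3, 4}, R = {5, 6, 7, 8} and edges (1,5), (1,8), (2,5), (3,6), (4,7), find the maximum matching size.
4 (matching: (1,8), (2,5), (3,6), (4,7); upper bound min(|L|,|R|) = min(4,4) = 4)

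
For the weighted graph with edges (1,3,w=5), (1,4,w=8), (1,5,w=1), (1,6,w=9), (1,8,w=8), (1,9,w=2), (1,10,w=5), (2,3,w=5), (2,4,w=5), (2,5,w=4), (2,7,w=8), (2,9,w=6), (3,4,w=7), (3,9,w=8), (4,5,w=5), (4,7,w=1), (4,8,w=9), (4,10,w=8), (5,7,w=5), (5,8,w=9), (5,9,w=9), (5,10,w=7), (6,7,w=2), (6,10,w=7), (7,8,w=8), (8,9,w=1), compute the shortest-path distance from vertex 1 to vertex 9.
2 (path: 1 -> 9; weights 2 = 2)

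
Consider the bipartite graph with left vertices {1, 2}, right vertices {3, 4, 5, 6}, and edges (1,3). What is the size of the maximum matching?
1 (matching: (1,3); upper bound min(|L|,|R|) = min(2,4) = 2)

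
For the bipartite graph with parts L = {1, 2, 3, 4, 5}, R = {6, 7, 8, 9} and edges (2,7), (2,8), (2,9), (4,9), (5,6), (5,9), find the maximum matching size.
3 (matching: (2,8), (4,9), (5,6); upper bound min(|L|,|R|) = min(5,4) = 4)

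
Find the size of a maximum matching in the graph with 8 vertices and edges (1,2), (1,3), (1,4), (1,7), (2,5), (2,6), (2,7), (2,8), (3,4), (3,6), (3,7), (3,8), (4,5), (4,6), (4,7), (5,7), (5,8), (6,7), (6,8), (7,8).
4 (matching: (1,4), (2,5), (3,6), (7,8); upper bound floor(n/2) = floor(8/2) = 4)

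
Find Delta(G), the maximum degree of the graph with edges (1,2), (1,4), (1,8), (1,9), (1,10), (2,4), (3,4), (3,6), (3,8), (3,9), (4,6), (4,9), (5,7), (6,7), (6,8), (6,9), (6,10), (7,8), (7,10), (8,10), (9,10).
6 (attained at vertex 6)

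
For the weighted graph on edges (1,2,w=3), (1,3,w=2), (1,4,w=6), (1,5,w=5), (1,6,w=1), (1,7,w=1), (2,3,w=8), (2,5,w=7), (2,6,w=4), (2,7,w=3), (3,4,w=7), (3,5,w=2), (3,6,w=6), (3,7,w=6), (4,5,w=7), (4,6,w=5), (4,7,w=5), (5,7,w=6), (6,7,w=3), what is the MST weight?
14 (MST edges: (1,2,w=3), (1,3,w=2), (1,6,w=1), (1,7,w=1), (3,5,w=2), (4,7,w=5); sum of weights 3 + 2 + 1 + 1 + 2 + 5 = 14)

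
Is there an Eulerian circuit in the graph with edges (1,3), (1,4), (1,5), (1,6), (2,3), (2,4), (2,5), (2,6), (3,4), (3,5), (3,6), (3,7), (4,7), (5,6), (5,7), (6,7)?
No (2 vertices have odd degree: {5, 6}; Eulerian circuit requires 0)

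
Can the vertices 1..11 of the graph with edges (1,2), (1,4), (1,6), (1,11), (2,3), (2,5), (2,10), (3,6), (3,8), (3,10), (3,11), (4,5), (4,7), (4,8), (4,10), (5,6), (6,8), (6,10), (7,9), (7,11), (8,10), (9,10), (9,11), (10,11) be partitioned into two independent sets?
No (odd cycle of length 5: 10 -> 4 -> 1 -> 11 -> 9 -> 10)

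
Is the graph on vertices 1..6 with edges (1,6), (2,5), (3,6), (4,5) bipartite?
Yes. Partition: {1, 2, 3, 4}, {5, 6}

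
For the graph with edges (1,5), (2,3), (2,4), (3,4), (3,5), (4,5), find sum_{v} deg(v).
12 (handshake: sum of degrees = 2|E| = 2 x 6 = 12)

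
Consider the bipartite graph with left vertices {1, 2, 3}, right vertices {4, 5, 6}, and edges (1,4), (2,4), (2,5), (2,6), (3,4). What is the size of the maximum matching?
2 (matching: (1,4), (2,6); upper bound min(|L|,|R|) = min(3,3) = 3)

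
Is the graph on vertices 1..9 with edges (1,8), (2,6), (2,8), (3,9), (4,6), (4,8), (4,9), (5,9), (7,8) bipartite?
Yes. Partition: {1, 2, 3, 4, 5, 7}, {6, 8, 9}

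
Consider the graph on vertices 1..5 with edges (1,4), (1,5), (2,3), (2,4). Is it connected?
Yes (BFS from 1 visits [1, 4, 5, 2, 3] — all 5 vertices reached)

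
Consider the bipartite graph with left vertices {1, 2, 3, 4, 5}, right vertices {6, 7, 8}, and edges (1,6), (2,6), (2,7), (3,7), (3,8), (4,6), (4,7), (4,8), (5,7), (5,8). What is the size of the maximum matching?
3 (matching: (1,6), (2,7), (3,8); upper bound min(|L|,|R|) = min(5,3) = 3)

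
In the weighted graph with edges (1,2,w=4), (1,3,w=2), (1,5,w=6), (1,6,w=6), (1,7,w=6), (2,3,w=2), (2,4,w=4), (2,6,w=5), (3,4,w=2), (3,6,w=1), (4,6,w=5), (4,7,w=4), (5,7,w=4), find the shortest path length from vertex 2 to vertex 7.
8 (path: 2 -> 4 -> 7; weights 4 + 4 = 8)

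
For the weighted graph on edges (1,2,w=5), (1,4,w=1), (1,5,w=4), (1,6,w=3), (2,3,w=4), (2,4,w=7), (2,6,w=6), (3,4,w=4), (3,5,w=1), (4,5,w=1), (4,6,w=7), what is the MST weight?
10 (MST edges: (1,4,w=1), (1,6,w=3), (2,3,w=4), (3,5,w=1), (4,5,w=1); sum of weights 1 + 3 + 4 + 1 + 1 = 10)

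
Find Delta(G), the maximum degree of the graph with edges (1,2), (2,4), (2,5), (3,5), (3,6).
3 (attained at vertex 2)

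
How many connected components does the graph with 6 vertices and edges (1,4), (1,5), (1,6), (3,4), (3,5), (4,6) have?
2 (components: {1, 3, 4, 5, 6}, {2})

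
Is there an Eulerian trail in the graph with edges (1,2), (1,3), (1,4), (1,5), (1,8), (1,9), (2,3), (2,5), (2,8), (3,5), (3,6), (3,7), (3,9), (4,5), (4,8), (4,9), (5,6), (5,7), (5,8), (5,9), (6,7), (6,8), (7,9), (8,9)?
Yes — and in fact it has an Eulerian circuit (the graph is connected and all 9 vertices have even degree)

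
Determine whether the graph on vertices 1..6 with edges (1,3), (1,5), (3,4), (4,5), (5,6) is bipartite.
Yes. Partition: {1, 2, 4, 6}, {3, 5}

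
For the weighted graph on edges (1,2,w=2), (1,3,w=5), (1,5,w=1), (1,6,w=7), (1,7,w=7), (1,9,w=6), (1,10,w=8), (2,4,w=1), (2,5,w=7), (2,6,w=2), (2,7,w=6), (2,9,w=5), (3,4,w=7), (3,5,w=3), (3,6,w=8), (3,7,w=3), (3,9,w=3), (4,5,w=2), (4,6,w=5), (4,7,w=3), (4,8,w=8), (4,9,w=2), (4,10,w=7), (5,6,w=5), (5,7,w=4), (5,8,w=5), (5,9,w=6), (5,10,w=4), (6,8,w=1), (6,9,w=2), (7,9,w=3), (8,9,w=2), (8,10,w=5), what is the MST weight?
19 (MST edges: (1,2,w=2), (1,5,w=1), (2,4,w=1), (2,6,w=2), (3,5,w=3), (3,7,w=3), (4,9,w=2), (5,10,w=4), (6,8,w=1); sum of weights 2 + 1 + 1 + 2 + 3 + 3 + 2 + 4 + 1 = 19)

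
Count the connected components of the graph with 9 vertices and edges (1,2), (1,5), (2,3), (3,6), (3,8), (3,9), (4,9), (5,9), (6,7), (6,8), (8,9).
1 (components: {1, 2, 3, 4, 5, 6, 7, 8, 9})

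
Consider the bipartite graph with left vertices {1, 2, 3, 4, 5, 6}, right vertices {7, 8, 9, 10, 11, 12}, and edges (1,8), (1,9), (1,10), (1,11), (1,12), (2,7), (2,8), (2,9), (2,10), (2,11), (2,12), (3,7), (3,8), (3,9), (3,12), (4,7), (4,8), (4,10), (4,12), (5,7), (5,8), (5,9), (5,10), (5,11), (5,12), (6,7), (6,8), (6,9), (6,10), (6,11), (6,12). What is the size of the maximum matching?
6 (matching: (1,12), (2,11), (3,9), (4,10), (5,8), (6,7); upper bound min(|L|,|R|) = min(6,6) = 6)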